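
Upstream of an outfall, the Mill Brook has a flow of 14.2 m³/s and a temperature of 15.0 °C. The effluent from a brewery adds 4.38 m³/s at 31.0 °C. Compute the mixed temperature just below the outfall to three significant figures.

18.8 °C

Flow-weighted mixing: C = (Q_r C_r + Q_w C_w)/(Q_r + Q_w)
= (14.2×15.0 + 4.38×31.0)/(14.2 + 4.38) = 348.8/18.58 = 18.77 °C.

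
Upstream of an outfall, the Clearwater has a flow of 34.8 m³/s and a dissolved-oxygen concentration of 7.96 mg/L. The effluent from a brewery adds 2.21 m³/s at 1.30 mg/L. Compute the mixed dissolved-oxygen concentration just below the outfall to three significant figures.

7.56 mg/L

Flow-weighted mixing: C = (Q_r C_r + Q_w C_w)/(Q_r + Q_w)
= (34.8×7.96 + 2.21×1.30)/(34.8 + 2.21) = 279.9/37.01 = 7.562 mg/L.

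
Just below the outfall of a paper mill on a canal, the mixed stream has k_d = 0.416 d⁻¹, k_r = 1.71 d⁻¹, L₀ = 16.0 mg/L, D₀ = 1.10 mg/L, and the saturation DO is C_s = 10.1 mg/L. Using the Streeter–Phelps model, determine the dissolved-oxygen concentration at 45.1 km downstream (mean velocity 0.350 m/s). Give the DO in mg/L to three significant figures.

DO ≈ 7.65 mg/L

Travel time t = x/v = 45.1 km / (0.350 m/s) = 45100 m / 0.350 m/s = 128900 s = 1.491 d.
k_d L₀/(k_r−k_d) = 0.416×16.0/(1.71−0.416) = 6.656/1.294 = 5.144 mg/L.
e^(−k_d t) = e^(−0.416×1.491) = 0.5377; e^(−k_r t) = e^(−1.71×1.491) = 0.07806.
D = 5.144 × (0.5377 − 0.07806) + 1.10 × 0.07806 = 2.364 + 0.08586 = 2.450 mg/L.
DO = C_s − D = 10.1 − 2.450 = 7.650 mg/L.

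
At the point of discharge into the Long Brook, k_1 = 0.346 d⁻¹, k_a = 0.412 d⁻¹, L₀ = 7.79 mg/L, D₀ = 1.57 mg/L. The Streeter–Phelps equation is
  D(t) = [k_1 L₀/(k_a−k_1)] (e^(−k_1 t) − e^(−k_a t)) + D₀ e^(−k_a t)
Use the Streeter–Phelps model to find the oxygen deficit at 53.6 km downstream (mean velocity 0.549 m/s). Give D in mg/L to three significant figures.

Travel time t = x/v = 53.6 km / (0.549 m/s) = 53600 m / 0.549 m/s = 97630 s = 1.130 d.
k_1 L₀/(k_a−k_1) = 0.346×7.79/(0.412−0.346) = 2.695/0.06600 = 40.84 mg/L.
e^(−k_1 t) = e^(−0.346×1.130) = 0.6764; e^(−k_a t) = e^(−0.412×1.130) = 0.6278.
D = 40.84 × (0.6764 − 0.6278) + 1.57 × 0.6278 = 1.985 + 0.9856 = 2.971 mg/L.

D ≈ 2.97 mg/L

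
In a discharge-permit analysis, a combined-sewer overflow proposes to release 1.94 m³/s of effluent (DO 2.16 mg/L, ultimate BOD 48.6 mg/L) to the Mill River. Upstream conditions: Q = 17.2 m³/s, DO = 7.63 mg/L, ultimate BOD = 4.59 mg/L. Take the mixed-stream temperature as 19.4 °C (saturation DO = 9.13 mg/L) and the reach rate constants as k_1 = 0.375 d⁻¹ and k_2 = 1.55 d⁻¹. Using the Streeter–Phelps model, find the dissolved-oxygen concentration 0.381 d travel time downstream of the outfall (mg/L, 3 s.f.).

Mixed DO = (17.2×7.63 + 1.94×2.16)/(17.2+1.94) = 135.4/19.14 = 7.076 mg/L.
Mixed L₀ = (17.2×4.59 + 1.94×48.6)/(19.14) = 173.2/19.14 = 9.051 mg/L.
Initial deficit D₀ = C_s − DO₀ = 9.13 − 7.076 = 2.054 mg/L.
D(0.381) = [0.375×9.051/(1.55−0.375)](e^(−0.375×0.381) − e^(−1.55×0.381)) + 2.054 e^(−1.55×0.381)
= 2.889 × (0.8669 − 0.5540) + 2.054 × 0.5540 = 2.042 mg/L.
DO = 9.13 − 2.042 = 7.088 mg/L.

DO ≈ 7.09 mg/L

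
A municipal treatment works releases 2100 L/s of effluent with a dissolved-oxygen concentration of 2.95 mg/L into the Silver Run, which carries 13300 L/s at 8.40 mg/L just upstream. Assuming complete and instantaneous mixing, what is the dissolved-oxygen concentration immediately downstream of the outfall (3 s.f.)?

Flow-weighted mixing: C = (Q_r C_r + Q_w C_w)/(Q_r + Q_w)
= (13300×8.40 + 2100×2.95)/(13300 + 2100) = 117900/15400 = 7.657 mg/L.

7.66 mg/L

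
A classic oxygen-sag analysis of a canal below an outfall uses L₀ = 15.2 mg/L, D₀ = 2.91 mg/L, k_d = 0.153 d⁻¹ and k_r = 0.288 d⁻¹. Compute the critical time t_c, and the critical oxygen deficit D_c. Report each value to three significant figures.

At the critical point dD/dt = 0, so k_d L₀ e^(−k_d t) = k_r D. Substituting D(t) from the Streeter–Phelps equation and solving for t gives
t_c = ln[(k_r/k_d)(1 − D₀(k_r−k_d)/(k_d L₀))] / (k_r−k_d).
Here k_r−k_d = 0.1350 d⁻¹ and 1 − D₀(k_r−k_d)/(k_d L₀) = 1 − 2.91×0.1350/(0.153×15.2) = 0.8311, so
t_c = ln(1.882 × 0.8311) / 0.1350 = 0.4475 / 0.1350 = 3.315 d.
L(t_c) = L₀ e^(−k_d t_c) = 15.2 × 0.6022 = 9.154 mg/L, and at the critical point k_r D_c = k_d L, so D_c = (0.153/0.288) × 9.154 = 4.863 mg/L.

t_c ≈ 3.31 d; D_c ≈ 4.86 mg/L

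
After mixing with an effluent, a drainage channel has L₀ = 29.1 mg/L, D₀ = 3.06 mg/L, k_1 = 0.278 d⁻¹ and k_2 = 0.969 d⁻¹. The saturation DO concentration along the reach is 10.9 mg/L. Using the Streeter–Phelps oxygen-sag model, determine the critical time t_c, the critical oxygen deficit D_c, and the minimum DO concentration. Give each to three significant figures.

t_c ≈ 1.37 d; D_c ≈ 5.71 mg/L; min DO ≈ 5.19 mg/L

t_c = [1/(k_2−k_1)] ln[(k_2/k_1)(1 − D₀(k_2−k_1)/(k_1 L₀))]
= [1/(0.969−0.278)] ln[(0.969/0.278)(1 − 3.06×0.6910/(0.278×29.1))]
= (1/0.6910) ln[3.486 × 0.7386] = 1.447 × ln(2.575) = 1.447 × 0.9457 = 1.369 d.
L(t_c) = L₀ e^(−k_1 t_c) = 29.1 × 0.6835 = 19.89 mg/L, and at the critical point k_2 D_c = k_1 L, so D_c = (0.278/0.969) × 19.89 = 5.707 mg/L.
Minimum DO = C_s − D_c = 10.9 − 5.707 = 5.193 mg/L.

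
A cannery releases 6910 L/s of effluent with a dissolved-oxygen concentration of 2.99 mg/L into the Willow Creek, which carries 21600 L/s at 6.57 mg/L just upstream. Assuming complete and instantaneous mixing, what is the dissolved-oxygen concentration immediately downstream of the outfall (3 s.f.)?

Flow-weighted mixing: C = (Q_r C_r + Q_w C_w)/(Q_r + Q_w)
= (21600×6.57 + 6910×2.99)/(21600 + 6910) = 162600/28510 = 5.702 mg/L.

5.70 mg/L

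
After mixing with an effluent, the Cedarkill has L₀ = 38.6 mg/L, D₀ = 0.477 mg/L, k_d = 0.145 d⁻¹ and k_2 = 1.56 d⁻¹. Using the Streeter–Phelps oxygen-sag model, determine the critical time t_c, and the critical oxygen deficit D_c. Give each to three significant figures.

t_c ≈ 1.59 d; D_c ≈ 2.85 mg/L

With k_2/k_d = 10.76 and 1 − D₀(k_2−k_d)/(k_d L₀) = 0.8794,
t_c = ln(10.76 × 0.8794) / (1.56 − 0.145) = ln(9.461) / 1.415 = 2.247/1.415 = 1.588 d.
L(t_c) = L₀ e^(−k_d t_c) = 38.6 × 0.7943 = 30.66 mg/L, and at the critical point k_2 D_c = k_d L, so D_c = (0.145/1.56) × 30.66 = 2.850 mg/L.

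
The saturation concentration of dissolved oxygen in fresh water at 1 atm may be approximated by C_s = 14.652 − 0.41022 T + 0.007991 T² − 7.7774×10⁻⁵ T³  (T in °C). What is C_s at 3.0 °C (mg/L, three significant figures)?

C_s ≈ 13.5 mg/L

C_s = 14.652 − 0.41022×3.0 + 0.007991×3.0² − 7.7774×10⁻⁵×3.0³ = 13.49 mg/L.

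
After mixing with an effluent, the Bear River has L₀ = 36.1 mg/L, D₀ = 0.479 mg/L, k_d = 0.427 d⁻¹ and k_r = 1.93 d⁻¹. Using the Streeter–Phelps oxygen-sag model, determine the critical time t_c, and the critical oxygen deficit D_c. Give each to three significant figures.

With k_r/k_d = 4.520 and 1 − D₀(k_r−k_d)/(k_d L₀) = 0.9533,
t_c = ln(4.520 × 0.9533) / (1.93 − 0.427) = ln(4.309) / 1.503 = 1.461/1.503 = 0.9718 d.
L(t_c) = L₀ e^(−k_d t_c) = 36.1 × 0.6604 = 23.84 mg/L, and at the critical point k_r D_c = k_d L, so D_c = (0.427/1.93) × 23.84 = 5.274 mg/L.

t_c ≈ 0.972 d; D_c ≈ 5.27 mg/L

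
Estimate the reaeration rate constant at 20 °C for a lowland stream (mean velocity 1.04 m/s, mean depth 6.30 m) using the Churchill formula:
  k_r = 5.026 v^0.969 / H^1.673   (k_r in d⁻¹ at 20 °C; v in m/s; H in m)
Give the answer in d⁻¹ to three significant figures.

k_r ≈ 0.240 d⁻¹

k_r = 5.026 × 1.04^0.969 / 6.30^1.673 = 5.026 × 1.039 / 21.74 = 0.2401 d⁻¹.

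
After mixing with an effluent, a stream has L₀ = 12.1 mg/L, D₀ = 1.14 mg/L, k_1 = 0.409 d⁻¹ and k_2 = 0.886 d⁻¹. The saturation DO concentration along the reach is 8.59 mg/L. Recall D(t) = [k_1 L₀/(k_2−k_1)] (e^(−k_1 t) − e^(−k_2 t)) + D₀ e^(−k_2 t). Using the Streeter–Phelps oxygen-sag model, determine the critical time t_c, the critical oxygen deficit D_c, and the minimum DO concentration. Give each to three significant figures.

At the critical point dD/dt = 0, so k_1 L₀ e^(−k_1 t) = k_2 D. Substituting D(t) from the Streeter–Phelps equation and solving for t gives
t_c = ln[(k_2/k_1)(1 − D₀(k_2−k_1)/(k_1 L₀))] / (k_2−k_1).
Here k_2−k_1 = 0.4770 d⁻¹ and 1 − D₀(k_2−k_1)/(k_1 L₀) = 1 − 1.14×0.4770/(0.409×12.1) = 0.8901, so
t_c = ln(2.166 × 0.8901) / 0.4770 = 0.6566 / 0.4770 = 1.377 d.
D_c = (k_1/k_2) L₀ e^(−k_1 t_c) = (0.409/0.886) × 12.1 × e^(−0.409×1.377) = 0.4616 × 12.1 × 0.5695 = 3.181 mg/L.
Minimum DO = C_s − D_c = 8.59 − 3.181 = 5.409 mg/L.

t_c ≈ 1.38 d; D_c ≈ 3.18 mg/L; min DO ≈ 5.41 mg/L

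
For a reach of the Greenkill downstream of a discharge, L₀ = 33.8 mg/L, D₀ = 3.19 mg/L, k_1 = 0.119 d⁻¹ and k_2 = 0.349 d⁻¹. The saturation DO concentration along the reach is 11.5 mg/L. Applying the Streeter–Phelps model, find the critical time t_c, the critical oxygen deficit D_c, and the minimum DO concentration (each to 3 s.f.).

t_c ≈ 3.80 d; D_c ≈ 7.33 mg/L; min DO ≈ 4.17 mg/L

At the critical point dD/dt = 0, so k_1 L₀ e^(−k_1 t) = k_2 D. Substituting D(t) from the Streeter–Phelps equation and solving for t gives
t_c = ln[(k_2/k_1)(1 − D₀(k_2−k_1)/(k_1 L₀))] / (k_2−k_1).
Here k_2−k_1 = 0.2300 d⁻¹ and 1 − D₀(k_2−k_1)/(k_1 L₀) = 1 − 3.19×0.2300/(0.119×33.8) = 0.8176, so
t_c = ln(2.933 × 0.8176) / 0.2300 = 0.8746 / 0.2300 = 3.802 d.
L(t_c) = L₀ e^(−k_1 t_c) = 33.8 × 0.6360 = 21.50 mg/L, and at the critical point k_2 D_c = k_1 L, so D_c = (0.119/0.349) × 21.50 = 7.330 mg/L.
Minimum DO = C_s − D_c = 11.5 − 7.330 = 4.170 mg/L.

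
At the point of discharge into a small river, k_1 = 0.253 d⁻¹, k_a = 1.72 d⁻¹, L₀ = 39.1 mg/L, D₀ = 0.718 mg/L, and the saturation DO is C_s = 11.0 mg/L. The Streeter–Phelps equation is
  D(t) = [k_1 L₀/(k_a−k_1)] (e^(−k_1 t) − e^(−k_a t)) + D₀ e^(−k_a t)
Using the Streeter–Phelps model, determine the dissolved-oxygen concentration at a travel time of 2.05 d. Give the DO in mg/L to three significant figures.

DO ≈ 7.16 mg/L

k_1 L₀/(k_a−k_1) = 0.253×39.1/(1.72−0.253) = 9.892/1.467 = 6.743 mg/L.
e^(−k_1 t) = e^(−0.253×2.050) = 0.5953; e^(−k_a t) = e^(−1.72×2.050) = 0.02942.
D = 6.743 × (0.5953 − 0.02942) + 0.718 × 0.02942 = 3.816 + 0.02113 = 3.837 mg/L.
DO = C_s − D = 11.0 − 3.837 = 7.163 mg/L.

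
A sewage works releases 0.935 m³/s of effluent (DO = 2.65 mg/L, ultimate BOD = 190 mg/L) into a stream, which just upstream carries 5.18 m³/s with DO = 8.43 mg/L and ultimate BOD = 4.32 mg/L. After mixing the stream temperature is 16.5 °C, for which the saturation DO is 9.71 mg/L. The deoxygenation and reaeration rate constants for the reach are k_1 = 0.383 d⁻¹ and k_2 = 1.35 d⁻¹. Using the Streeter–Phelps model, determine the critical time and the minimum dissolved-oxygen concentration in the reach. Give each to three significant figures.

Mixed DO = (5.18×8.43 + 0.935×2.65)/(5.18+0.935) = 46.15/6.115 = 7.546 mg/L.
Mixed L₀ = (5.18×4.32 + 0.935×190)/(6.115) = 200.0/6.115 = 32.71 mg/L.
Initial deficit D₀ = C_s − DO₀ = 9.71 − 7.546 = 2.164 mg/L.
t_c = (1/0.9670) ln[(1.35/0.383)(1 − 2.164×0.9670/(0.383×32.71))] = 1.034 × ln(2.936) = 1.114 d.
D_c = (0.383/1.35) × 32.71 × e^(−0.383×1.114) = 0.2837 × 32.71 × 0.6527 = 6.057 mg/L.
Minimum DO = 9.71 − 6.057 = 3.653 mg/L.

t_c ≈ 1.11 d; minimum DO ≈ 3.65 mg/L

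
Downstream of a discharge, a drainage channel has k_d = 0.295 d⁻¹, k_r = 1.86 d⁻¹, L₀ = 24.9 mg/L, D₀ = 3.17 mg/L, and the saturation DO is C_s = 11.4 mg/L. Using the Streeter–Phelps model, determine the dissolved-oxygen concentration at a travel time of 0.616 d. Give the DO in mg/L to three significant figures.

k_d L₀/(k_r−k_d) = 0.295×24.9/(1.86−0.295) = 7.345/1.565 = 4.694 mg/L.
e^(−k_d t) = e^(−0.295×0.6160) = 0.8338; e^(−k_r t) = e^(−1.86×0.6160) = 0.3180.
D = 4.694 × (0.8338 − 0.3180) + 3.17 × 0.3180 = 2.421 + 1.008 = 3.429 mg/L.
DO = C_s − D = 11.4 − 3.429 = 7.971 mg/L.

DO ≈ 7.97 mg/L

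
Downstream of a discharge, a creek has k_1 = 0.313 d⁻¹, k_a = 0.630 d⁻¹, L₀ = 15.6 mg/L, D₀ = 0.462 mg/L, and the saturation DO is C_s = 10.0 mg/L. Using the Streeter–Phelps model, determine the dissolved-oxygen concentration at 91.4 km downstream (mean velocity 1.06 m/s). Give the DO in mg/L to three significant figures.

DO ≈ 6.70 mg/L

Travel time t = x/v = 91.4 km / (1.06 m/s) = 91400 m / 1.06 m/s = 86230 s = 0.9980 d.
k_1 L₀/(k_a−k_1) = 0.313×15.6/(0.630−0.313) = 4.883/0.3170 = 15.40 mg/L.
e^(−k_1 t) = e^(−0.313×0.9980) = 0.7317; e^(−k_a t) = e^(−0.630×0.9980) = 0.5333.
D = 15.40 × (0.7317 − 0.5333) + 0.462 × 0.5333 = 3.057 + 0.2464 = 3.303 mg/L.
DO = C_s − D = 10.0 − 3.303 = 6.697 mg/L.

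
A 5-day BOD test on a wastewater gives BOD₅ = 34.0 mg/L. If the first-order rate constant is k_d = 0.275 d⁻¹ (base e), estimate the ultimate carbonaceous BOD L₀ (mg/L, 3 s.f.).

BOD₅ = L₀(1 − e^(−5k_d)) ⇒ L₀ = BOD₅ / (1 − e^(−5×0.275))
= 34.0 / (1 − 0.2528) = 34.0 / 0.7472 = 45.51 mg/L.

L₀ ≈ 45.5 mg/L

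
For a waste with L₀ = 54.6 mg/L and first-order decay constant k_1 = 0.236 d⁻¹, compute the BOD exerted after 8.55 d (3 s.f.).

y ≈ 47.3 mg/L

y_t = L₀(1 − e^(−k_1 t)) = 54.6 × (1 − e^(−0.236×8.55))
= 54.6 × (1 − 0.1329) = 54.6 × 0.8671 = 47.34 mg/L.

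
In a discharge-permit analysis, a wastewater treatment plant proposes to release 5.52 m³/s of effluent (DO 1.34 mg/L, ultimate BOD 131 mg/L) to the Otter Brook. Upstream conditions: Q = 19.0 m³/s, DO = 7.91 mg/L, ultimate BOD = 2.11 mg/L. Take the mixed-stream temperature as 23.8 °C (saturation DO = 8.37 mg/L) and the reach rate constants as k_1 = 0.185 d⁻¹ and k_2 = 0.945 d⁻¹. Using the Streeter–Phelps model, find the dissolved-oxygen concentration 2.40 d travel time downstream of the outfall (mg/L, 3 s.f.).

DO ≈ 4.09 mg/L

Mixed DO = (19.0×7.91 + 5.52×1.34)/(19.0+5.52) = 157.7/24.52 = 6.431 mg/L.
Mixed L₀ = (19.0×2.11 + 5.52×131)/(24.52) = 763.2/24.52 = 31.13 mg/L.
Initial deficit D₀ = C_s − DO₀ = 8.37 − 6.431 = 1.939 mg/L.
D(2.40) = [0.185×31.13/(0.945−0.185)](e^(−0.185×2.40) − e^(−0.945×2.40)) + 1.939 e^(−0.945×2.40)
= 7.577 × (0.6415 − 0.1035) + 1.939 × 0.1035 = 4.277 mg/L.
DO = 8.37 − 4.277 = 4.093 mg/L.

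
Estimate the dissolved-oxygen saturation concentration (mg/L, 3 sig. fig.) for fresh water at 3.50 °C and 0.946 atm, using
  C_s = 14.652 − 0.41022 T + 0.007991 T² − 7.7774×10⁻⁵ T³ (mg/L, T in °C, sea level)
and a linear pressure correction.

C_s ≈ 12.6 mg/L

At sea level: C_s = 14.652 − 0.41022×3.50 + 0.007991×3.50² − 7.7774×10⁻⁵×3.50³ = 13.31 mg/L.
Pressure correction: C_s' = 13.31 × 0.946 = 12.59 mg/L.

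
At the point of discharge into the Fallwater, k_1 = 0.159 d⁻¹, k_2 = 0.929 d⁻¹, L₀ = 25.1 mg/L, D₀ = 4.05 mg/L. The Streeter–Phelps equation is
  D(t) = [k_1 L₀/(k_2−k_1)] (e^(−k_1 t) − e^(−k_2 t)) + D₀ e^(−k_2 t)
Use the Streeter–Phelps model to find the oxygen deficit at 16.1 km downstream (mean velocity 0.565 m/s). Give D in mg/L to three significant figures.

D ≈ 4.08 mg/L

Travel time t = x/v = 16.1 km / (0.565 m/s) = 16100 m / 0.565 m/s = 28500 s = 0.3298 d.
k_1 L₀/(k_2−k_1) = 0.159×25.1/(0.929−0.159) = 3.991/0.7700 = 5.183 mg/L.
e^(−k_1 t) = e^(−0.159×0.3298) = 0.9489; e^(−k_2 t) = e^(−0.929×0.3298) = 0.7361.
D = 5.183 × (0.9489 − 0.7361) + 4.05 × 0.7361 = 1.103 + 2.981 = 4.084 mg/L.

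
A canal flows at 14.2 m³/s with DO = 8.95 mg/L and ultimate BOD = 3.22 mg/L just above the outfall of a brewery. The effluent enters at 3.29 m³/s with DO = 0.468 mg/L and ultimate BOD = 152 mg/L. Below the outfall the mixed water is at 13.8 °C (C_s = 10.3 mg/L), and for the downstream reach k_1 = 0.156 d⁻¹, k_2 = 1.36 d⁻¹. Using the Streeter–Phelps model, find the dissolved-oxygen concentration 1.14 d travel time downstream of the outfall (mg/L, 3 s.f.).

DO ≈ 7.15 mg/L

Mixed DO = (14.2×8.95 + 3.29×0.468)/(14.2+3.29) = 128.6/17.49 = 7.354 mg/L.
Mixed L₀ = (14.2×3.22 + 3.29×152)/(17.49) = 545.8/17.49 = 31.21 mg/L.
Initial deficit D₀ = C_s − DO₀ = 10.3 − 7.354 = 2.946 mg/L.
D(1.14) = [0.156×31.21/(1.36−0.156)](e^(−0.156×1.14) − e^(−1.36×1.14)) + 2.946 e^(−1.36×1.14)
= 4.043 × (0.8371 − 0.2122) + 2.946 × 0.2122 = 3.152 mg/L.
DO = 10.3 − 3.152 = 7.148 mg/L.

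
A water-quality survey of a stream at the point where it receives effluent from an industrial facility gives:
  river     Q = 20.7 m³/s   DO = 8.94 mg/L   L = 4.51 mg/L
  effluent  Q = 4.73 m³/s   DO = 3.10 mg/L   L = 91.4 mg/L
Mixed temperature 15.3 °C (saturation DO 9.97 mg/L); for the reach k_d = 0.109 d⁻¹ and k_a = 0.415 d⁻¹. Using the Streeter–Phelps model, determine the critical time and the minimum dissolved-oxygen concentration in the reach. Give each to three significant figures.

t_c ≈ 3.26 d; minimum DO ≈ 6.17 mg/L

Mixed DO = (20.7×8.94 + 4.73×3.10)/(20.7+4.73) = 199.7/25.43 = 7.854 mg/L.
Mixed L₀ = (20.7×4.51 + 4.73×91.4)/(25.43) = 525.7/25.43 = 20.67 mg/L.
Initial deficit D₀ = C_s − DO₀ = 9.97 − 7.854 = 2.116 mg/L.
t_c = (1/0.3060) ln[(0.415/0.109)(1 − 2.116×0.3060/(0.109×20.67))] = 3.268 × ln(2.713) = 3.262 d.
D_c = (0.109/0.415) × 20.67 × e^(−0.109×3.262) = 0.2627 × 20.67 × 0.7008 = 3.805 mg/L.
Minimum DO = 9.97 − 3.805 = 6.165 mg/L.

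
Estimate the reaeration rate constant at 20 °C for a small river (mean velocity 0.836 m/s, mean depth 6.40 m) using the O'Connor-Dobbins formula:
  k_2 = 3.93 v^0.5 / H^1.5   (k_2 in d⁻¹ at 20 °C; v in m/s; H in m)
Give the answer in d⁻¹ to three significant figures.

k_2 ≈ 0.222 d⁻¹

k_2 = 3.93 × 0.836^0.5 / 6.40^1.5 = 3.93 × 0.9143 / 16.19 = 0.2219 d⁻¹.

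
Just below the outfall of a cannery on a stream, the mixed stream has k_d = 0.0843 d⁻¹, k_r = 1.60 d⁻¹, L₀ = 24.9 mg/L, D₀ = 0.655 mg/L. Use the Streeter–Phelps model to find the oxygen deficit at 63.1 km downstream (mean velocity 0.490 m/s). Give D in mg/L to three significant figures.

Travel time t = x/v = 63.1 km / (0.490 m/s) = 63100 m / 0.490 m/s = 128800 s = 1.490 d.
k_d L₀/(k_r−k_d) = 0.0843×24.9/(1.60−0.0843) = 2.099/1.516 = 1.385 mg/L.
e^(−k_d t) = e^(−0.0843×1.490) = 0.8819; e^(−k_r t) = e^(−1.60×1.490) = 0.09211.
D = 1.385 × (0.8819 − 0.09211) + 0.655 × 0.09211 = 1.094 + 0.06033 = 1.154 mg/L.

D ≈ 1.15 mg/L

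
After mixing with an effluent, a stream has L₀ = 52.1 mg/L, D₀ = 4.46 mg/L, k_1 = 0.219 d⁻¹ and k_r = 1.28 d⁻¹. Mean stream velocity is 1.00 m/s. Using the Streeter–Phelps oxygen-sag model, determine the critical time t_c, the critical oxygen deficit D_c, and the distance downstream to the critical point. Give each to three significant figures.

t_c = [1/(k_r−k_1)] ln[(k_r/k_1)(1 − D₀(k_r−k_1)/(k_1 L₀))]
= [1/(1.28−0.219)] ln[(1.28/0.219)(1 − 4.46×1.061/(0.219×52.1))]
= (1/1.061) ln[5.845 × 0.5853] = 0.9425 × ln(3.421) = 0.9425 × 1.230 = 1.159 d.
L(t_c) = L₀ e^(−k_1 t_c) = 52.1 × 0.7758 = 40.42 mg/L, and at the critical point k_r D_c = k_1 L, so D_c = (0.219/1.28) × 40.42 = 6.916 mg/L.
x_c = v t_c = 1.00 m/s × 1.159 d × 86400 s/d = 100200 m ≈ 100 km.

t_c ≈ 1.16 d; D_c ≈ 6.92 mg/L; x_c ≈ 100 km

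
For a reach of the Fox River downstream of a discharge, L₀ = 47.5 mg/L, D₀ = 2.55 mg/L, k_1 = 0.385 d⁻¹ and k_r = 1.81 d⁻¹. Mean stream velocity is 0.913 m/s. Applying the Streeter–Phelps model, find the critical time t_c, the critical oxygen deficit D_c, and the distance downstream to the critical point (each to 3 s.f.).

t_c ≈ 0.931 d; D_c ≈ 7.06 mg/L; x_c ≈ 73.4 km

t_c = [1/(k_r−k_1)] ln[(k_r/k_1)(1 − D₀(k_r−k_1)/(k_1 L₀))]
= [1/(1.81−0.385)] ln[(1.81/0.385)(1 − 2.55×1.425/(0.385×47.5))]
= (1/1.425) ln[4.701 × 0.8013] = 0.7018 × ln(3.767) = 0.7018 × 1.326 = 0.9307 d.
D_c = (k_1/k_r) L₀ e^(−k_1 t_c) = (0.385/1.81) × 47.5 × e^(−0.385×0.9307) = 0.2127 × 47.5 × 0.6988 = 7.061 mg/L.
x_c = v t_c = 0.913 m/s × 0.9307 d × 86400 s/d = 73420 m ≈ 73.4 km.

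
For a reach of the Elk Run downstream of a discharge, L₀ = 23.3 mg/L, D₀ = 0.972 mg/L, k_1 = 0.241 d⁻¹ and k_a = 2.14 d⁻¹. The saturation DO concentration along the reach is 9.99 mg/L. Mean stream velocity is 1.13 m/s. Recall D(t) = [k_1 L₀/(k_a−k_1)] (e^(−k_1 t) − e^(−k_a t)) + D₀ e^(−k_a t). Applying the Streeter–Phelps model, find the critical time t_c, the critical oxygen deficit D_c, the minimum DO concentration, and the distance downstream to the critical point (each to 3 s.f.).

t_c ≈ 0.940 d; D_c ≈ 2.09 mg/L; min DO ≈ 7.90 mg/L; x_c ≈ 91.8 km

t_c = [1/(k_a−k_1)] ln[(k_a/k_1)(1 − D₀(k_a−k_1)/(k_1 L₀))]
= [1/(2.14−0.241)] ln[(2.14/0.241)(1 − 0.972×1.899/(0.241×23.3))]
= (1/1.899) ln[8.880 × 0.6713] = 0.5266 × ln(5.961) = 0.5266 × 1.785 = 0.9401 d.
D_c = (k_1/k_a) L₀ e^(−k_1 t_c) = (0.241/2.14) × 23.3 × e^(−0.241×0.9401) = 0.1126 × 23.3 × 0.7973 = 2.092 mg/L.
Minimum DO = C_s − D_c = 9.99 − 2.092 = 7.898 mg/L.
x_c = v t_c = 1.13 m/s × 0.9401 d × 86400 s/d = 91780 m ≈ 91.8 km.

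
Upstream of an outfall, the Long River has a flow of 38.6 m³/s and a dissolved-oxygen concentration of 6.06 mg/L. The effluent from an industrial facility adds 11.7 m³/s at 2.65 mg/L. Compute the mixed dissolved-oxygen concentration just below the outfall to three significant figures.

5.27 mg/L

Flow-weighted mixing: C = (Q_r C_r + Q_w C_w)/(Q_r + Q_w)
= (38.6×6.06 + 11.7×2.65)/(38.6 + 11.7) = 264.9/50.30 = 5.267 mg/L.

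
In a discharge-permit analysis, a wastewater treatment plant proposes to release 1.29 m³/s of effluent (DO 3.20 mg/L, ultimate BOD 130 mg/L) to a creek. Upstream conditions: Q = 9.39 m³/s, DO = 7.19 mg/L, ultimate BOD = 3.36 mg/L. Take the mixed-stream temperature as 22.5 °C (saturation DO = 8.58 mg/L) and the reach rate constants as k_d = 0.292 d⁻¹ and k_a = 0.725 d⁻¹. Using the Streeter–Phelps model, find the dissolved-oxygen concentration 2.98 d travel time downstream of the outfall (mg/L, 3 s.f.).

Mixed DO = (9.39×7.19 + 1.29×3.20)/(9.39+1.29) = 71.64/10.68 = 6.708 mg/L.
Mixed L₀ = (9.39×3.36 + 1.29×130)/(10.68) = 199.3/10.68 = 18.66 mg/L.
Initial deficit D₀ = C_s − DO₀ = 8.58 − 6.708 = 1.872 mg/L.
D(2.98) = [0.292×18.66/(0.725−0.292)](e^(−0.292×2.98) − e^(−0.725×2.98)) + 1.872 e^(−0.725×2.98)
= 12.58 × (0.4189 − 0.1153) + 1.872 × 0.1153 = 4.036 mg/L.
DO = 8.58 − 4.036 = 4.544 mg/L.

DO ≈ 4.54 mg/L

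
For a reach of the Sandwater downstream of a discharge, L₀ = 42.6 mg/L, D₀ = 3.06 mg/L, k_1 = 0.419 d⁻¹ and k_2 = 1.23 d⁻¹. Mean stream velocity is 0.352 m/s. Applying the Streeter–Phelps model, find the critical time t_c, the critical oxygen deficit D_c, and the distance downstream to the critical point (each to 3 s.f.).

t_c = [1/(k_2−k_1)] ln[(k_2/k_1)(1 − D₀(k_2−k_1)/(k_1 L₀))]
= [1/(1.23−0.419)] ln[(1.23/0.419)(1 − 3.06×0.8110/(0.419×42.6))]
= (1/0.8110) ln[2.936 × 0.8610] = 1.233 × ln(2.527) = 1.233 × 0.9272 = 1.143 d.
L(t_c) = L₀ e^(−k_1 t_c) = 42.6 × 0.6194 = 26.39 mg/L, and at the critical point k_2 D_c = k_1 L, so D_c = (0.419/1.23) × 26.39 = 8.988 mg/L.
x_c = v t_c = 0.352 m/s × 1.143 d × 86400 s/d = 34770 m ≈ 34.8 km.

t_c ≈ 1.14 d; D_c ≈ 8.99 mg/L; x_c ≈ 34.8 km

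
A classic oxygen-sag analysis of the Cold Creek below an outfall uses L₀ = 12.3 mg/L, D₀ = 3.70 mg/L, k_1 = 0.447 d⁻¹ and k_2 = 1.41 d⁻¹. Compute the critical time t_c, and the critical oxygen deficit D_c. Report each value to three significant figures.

t_c ≈ 0.109 d; D_c ≈ 3.71 mg/L

t_c = [1/(k_2−k_1)] ln[(k_2/k_1)(1 − D₀(k_2−k_1)/(k_1 L₀))]
= [1/(1.41−0.447)] ln[(1.41/0.447)(1 − 3.70×0.9630/(0.447×12.3))]
= (1/0.9630) ln[3.154 × 0.3519] = 1.038 × ln(1.110) = 1.038 × 0.1045 = 0.1085 d.
D_c = (k_1/k_2) L₀ e^(−k_1 t_c) = (0.447/1.41) × 12.3 × e^(−0.447×0.1085) = 0.3170 × 12.3 × 0.9527 = 3.715 mg/L.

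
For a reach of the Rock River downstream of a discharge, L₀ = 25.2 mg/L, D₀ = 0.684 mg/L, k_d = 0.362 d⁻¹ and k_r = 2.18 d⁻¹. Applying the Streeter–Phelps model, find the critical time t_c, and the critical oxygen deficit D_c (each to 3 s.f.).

t_c = [1/(k_r−k_d)] ln[(k_r/k_d)(1 − D₀(k_r−k_d)/(k_d L₀))]
= [1/(2.18−0.362)] ln[(2.18/0.362)(1 − 0.684×1.818/(0.362×25.2))]
= (1/1.818) ln[6.022 × 0.8637] = 0.5501 × ln(5.201) = 0.5501 × 1.649 = 0.9070 d.
D_c = (k_d/k_r) L₀ e^(−k_d t_c) = (0.362/2.18) × 25.2 × e^(−0.362×0.9070) = 0.1661 × 25.2 × 0.7201 = 3.013 mg/L.

t_c ≈ 0.907 d; D_c ≈ 3.01 mg/L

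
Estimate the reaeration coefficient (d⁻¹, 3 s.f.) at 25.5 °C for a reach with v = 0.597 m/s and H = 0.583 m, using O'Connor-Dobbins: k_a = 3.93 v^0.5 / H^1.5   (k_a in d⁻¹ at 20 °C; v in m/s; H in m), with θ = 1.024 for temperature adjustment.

k_a ≈ 7.77 d⁻¹

k_a(20) = 3.93 × 0.597^0.5 / 0.583^1.5 = 3.93 × 0.7727 / 0.4451 = 6.821 d⁻¹.
k_a(25.5) = 6.821 × 1.024^(25.5−20) = 6.821 × 1.139 = 7.772 d⁻¹.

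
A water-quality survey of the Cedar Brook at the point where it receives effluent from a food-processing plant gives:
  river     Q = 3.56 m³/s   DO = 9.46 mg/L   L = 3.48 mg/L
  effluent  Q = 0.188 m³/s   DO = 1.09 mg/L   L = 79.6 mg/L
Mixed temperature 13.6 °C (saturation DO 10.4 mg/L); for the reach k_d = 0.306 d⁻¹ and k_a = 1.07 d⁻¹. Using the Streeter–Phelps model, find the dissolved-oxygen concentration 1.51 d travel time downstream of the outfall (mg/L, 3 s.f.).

DO ≈ 8.87 mg/L

Mixed DO = (3.56×9.46 + 0.188×1.09)/(3.56+0.188) = 33.88/3.748 = 9.040 mg/L.
Mixed L₀ = (3.56×3.48 + 0.188×79.6)/(3.748) = 27.35/3.748 = 7.298 mg/L.
Initial deficit D₀ = C_s − DO₀ = 10.4 − 9.040 = 1.360 mg/L.
D(1.51) = [0.306×7.298/(1.07−0.306)](e^(−0.306×1.51) − e^(−1.07×1.51)) + 1.360 e^(−1.07×1.51)
= 2.923 × (0.6300 − 0.1988) + 1.360 × 0.1988 = 1.531 mg/L.
DO = 10.4 − 1.531 = 8.869 mg/L.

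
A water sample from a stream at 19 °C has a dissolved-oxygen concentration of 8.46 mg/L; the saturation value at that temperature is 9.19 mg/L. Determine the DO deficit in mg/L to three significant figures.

D ≈ 0.730 mg/L

D = C_s − C = 9.19 − 8.46 = 0.730 mg/L.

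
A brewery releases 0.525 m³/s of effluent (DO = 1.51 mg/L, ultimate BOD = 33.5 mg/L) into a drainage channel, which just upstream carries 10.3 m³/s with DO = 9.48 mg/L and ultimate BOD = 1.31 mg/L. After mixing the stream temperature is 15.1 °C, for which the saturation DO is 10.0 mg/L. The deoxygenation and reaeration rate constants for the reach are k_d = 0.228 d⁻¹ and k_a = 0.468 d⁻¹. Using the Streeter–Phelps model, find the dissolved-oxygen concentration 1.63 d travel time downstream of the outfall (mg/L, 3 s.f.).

DO ≈ 8.97 mg/L

Mixed DO = (10.3×9.48 + 0.525×1.51)/(10.3+0.525) = 98.44/10.83 = 9.093 mg/L.
Mixed L₀ = (10.3×1.31 + 0.525×33.5)/(10.83) = 31.08/10.83 = 2.871 mg/L.
Initial deficit D₀ = C_s − DO₀ = 10.0 − 9.093 = 0.9065 mg/L.
D(1.63) = [0.228×2.871/(0.468−0.228)](e^(−0.228×1.63) − e^(−0.468×1.63)) + 0.9065 e^(−0.468×1.63)
= 2.728 × (0.6896 − 0.4663) + 0.9065 × 0.4663 = 1.032 mg/L.
DO = 10.0 − 1.032 = 8.968 mg/L.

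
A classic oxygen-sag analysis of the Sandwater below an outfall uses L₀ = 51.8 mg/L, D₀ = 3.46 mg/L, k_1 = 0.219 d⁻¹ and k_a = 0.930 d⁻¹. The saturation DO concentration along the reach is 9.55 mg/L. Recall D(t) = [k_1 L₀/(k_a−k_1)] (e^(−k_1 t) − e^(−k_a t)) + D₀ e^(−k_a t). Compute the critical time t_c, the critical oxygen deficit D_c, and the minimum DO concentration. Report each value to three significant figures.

t_c = [1/(k_a−k_1)] ln[(k_a/k_1)(1 − D₀(k_a−k_1)/(k_1 L₀))]
= [1/(0.930−0.219)] ln[(0.930/0.219)(1 − 3.46×0.7110/(0.219×51.8))]
= (1/0.7110) ln[4.247 × 0.7831] = 1.406 × ln(3.326) = 1.406 × 1.202 = 1.690 d.
D_c = (k_1/k_a) L₀ e^(−k_1 t_c) = (0.219/0.930) × 51.8 × e^(−0.219×1.690) = 0.2355 × 51.8 × 0.6906 = 8.424 mg/L.
Minimum DO = C_s − D_c = 9.55 − 8.424 = 1.126 mg/L.

t_c ≈ 1.69 d; D_c ≈ 8.42 mg/L; min DO ≈ 1.13 mg/L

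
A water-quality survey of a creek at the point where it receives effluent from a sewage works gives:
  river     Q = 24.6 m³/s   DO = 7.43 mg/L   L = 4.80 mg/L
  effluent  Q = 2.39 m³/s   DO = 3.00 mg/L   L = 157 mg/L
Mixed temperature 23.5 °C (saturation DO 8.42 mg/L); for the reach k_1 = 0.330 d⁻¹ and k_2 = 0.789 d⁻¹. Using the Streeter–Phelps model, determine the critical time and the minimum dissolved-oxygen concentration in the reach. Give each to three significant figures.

t_c ≈ 1.66 d; minimum DO ≈ 4.00 mg/L

Mixed DO = (24.6×7.43 + 2.39×3.00)/(24.6+2.39) = 189.9/26.99 = 7.038 mg/L.
Mixed L₀ = (24.6×4.80 + 2.39×157)/(26.99) = 493.3/26.99 = 18.28 mg/L.
Initial deficit D₀ = C_s − DO₀ = 8.42 − 7.038 = 1.382 mg/L.
t_c = (1/0.4590) ln[(0.789/0.330)(1 − 1.382×0.4590/(0.330×18.28))] = 2.179 × ln(2.139) = 1.657 d.
D_c = (0.330/0.789) × 18.28 × e^(−0.330×1.657) = 0.4183 × 18.28 × 0.5788 = 4.425 mg/L.
Minimum DO = 8.42 − 4.425 = 3.995 mg/L.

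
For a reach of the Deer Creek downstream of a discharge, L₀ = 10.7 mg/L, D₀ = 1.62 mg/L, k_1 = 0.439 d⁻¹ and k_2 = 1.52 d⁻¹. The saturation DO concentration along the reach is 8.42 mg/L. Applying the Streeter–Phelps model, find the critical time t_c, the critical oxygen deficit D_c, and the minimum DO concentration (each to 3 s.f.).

t_c = [1/(k_2−k_1)] ln[(k_2/k_1)(1 − D₀(k_2−k_1)/(k_1 L₀))]
= [1/(1.52−0.439)] ln[(1.52/0.439)(1 − 1.62×1.081/(0.439×10.7))]
= (1/1.081) ln[3.462 × 0.6272] = 0.9251 × ln(2.172) = 0.9251 × 0.7755 = 0.7173 d.
D_c = (k_1/k_2) L₀ e^(−k_1 t_c) = (0.439/1.52) × 10.7 × e^(−0.439×0.7173) = 0.2888 × 10.7 × 0.7299 = 2.255 mg/L.
Minimum DO = C_s − D_c = 8.42 − 2.255 = 6.165 mg/L.

t_c ≈ 0.717 d; D_c ≈ 2.26 mg/L; min DO ≈ 6.16 mg/L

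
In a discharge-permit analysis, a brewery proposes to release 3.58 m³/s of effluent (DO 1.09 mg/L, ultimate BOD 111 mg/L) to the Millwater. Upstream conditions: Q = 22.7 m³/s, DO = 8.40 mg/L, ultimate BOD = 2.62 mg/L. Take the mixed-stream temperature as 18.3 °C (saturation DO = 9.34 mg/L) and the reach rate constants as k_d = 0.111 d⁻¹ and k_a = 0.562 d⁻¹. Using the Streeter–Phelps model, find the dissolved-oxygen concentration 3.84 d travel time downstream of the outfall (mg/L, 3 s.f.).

DO ≈ 6.82 mg/L

Mixed DO = (22.7×8.40 + 3.58×1.09)/(22.7+3.58) = 194.6/26.28 = 7.404 mg/L.
Mixed L₀ = (22.7×2.62 + 3.58×111)/(26.28) = 456.9/26.28 = 17.38 mg/L.
Initial deficit D₀ = C_s − DO₀ = 9.34 − 7.404 = 1.936 mg/L.
D(3.84) = [0.111×17.38/(0.562−0.111)](e^(−0.111×3.84) − e^(−0.562×3.84)) + 1.936 e^(−0.562×3.84)
= 4.279 × (0.6530 − 0.1155) + 1.936 × 0.1155 = 2.523 mg/L.
DO = 9.34 − 2.523 = 6.817 mg/L.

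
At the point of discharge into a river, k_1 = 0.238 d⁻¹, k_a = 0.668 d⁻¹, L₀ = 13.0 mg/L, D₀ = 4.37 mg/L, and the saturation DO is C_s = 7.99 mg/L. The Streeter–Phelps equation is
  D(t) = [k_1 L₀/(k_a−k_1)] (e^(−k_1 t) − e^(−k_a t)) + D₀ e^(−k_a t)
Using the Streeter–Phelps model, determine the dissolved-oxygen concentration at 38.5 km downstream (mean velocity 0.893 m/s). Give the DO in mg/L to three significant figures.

Travel time t = x/v = 38.5 km / (0.893 m/s) = 38500 m / 0.893 m/s = 43110 s = 0.4990 d.
k_1 L₀/(k_a−k_1) = 0.238×13.0/(0.668−0.238) = 3.094/0.4300 = 7.195 mg/L.
e^(−k_1 t) = e^(−0.238×0.4990) = 0.8880; e^(−k_a t) = e^(−0.668×0.4990) = 0.7165.
D = 7.195 × (0.8880 − 0.7165) + 4.37 × 0.7165 = 1.234 + 3.131 = 4.365 mg/L.
DO = C_s − D = 7.99 − 4.365 = 3.625 mg/L.

DO ≈ 3.62 mg/L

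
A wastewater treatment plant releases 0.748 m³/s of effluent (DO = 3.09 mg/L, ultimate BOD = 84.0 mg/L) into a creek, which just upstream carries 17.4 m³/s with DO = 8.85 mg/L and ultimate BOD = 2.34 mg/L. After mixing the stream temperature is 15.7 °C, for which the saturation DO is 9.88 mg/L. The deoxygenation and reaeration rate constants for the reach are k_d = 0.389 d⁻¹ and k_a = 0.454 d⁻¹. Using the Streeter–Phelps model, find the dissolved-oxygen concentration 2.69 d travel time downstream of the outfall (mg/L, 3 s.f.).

Mixed DO = (17.4×8.85 + 0.748×3.09)/(17.4+0.748) = 156.3/18.15 = 8.613 mg/L.
Mixed L₀ = (17.4×2.34 + 0.748×84.0)/(18.15) = 103.5/18.15 = 5.706 mg/L.
Initial deficit D₀ = C_s − DO₀ = 9.88 − 8.613 = 1.267 mg/L.
D(2.69) = [0.389×5.706/(0.454−0.389)](e^(−0.389×2.69) − e^(−0.454×2.69)) + 1.267 e^(−0.454×2.69)
= 34.15 × (0.3512 − 0.2949) + 1.267 × 0.2949 = 2.297 mg/L.
DO = 9.88 − 2.297 = 7.583 mg/L.

DO ≈ 7.58 mg/L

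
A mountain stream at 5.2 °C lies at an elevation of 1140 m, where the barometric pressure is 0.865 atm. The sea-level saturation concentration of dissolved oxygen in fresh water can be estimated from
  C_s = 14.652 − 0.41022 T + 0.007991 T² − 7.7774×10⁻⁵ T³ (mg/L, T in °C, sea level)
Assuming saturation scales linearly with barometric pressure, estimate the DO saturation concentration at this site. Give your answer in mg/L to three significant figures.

At sea level: C_s = 14.652 − 0.41022×5.2 + 0.007991×5.2² − 7.7774×10⁻⁵×5.2³ = 12.72 mg/L.
Pressure correction: C_s' = 12.72 × 0.865 = 11.01 mg/L.

C_s ≈ 11.0 mg/L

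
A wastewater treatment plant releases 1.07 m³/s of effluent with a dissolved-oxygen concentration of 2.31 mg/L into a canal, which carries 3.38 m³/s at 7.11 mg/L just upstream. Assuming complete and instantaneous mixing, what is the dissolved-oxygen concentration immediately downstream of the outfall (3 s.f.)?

Flow-weighted mixing: C = (Q_r C_r + Q_w C_w)/(Q_r + Q_w)
= (3.38×7.11 + 1.07×2.31)/(3.38 + 1.07) = 26.50/4.450 = 5.956 mg/L.

5.96 mg/L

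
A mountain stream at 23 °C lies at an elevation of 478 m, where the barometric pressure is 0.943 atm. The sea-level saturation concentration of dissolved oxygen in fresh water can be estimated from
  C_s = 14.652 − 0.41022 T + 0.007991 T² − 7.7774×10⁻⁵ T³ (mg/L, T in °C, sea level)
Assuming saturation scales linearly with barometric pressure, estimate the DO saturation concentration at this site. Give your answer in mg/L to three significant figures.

C_s ≈ 8.01 mg/L

At sea level: C_s = 14.652 − 0.41022×23 + 0.007991×23² − 7.7774×10⁻⁵×23³ = 8.498 mg/L.
Pressure correction: C_s' = 8.498 × 0.943 = 8.014 mg/L.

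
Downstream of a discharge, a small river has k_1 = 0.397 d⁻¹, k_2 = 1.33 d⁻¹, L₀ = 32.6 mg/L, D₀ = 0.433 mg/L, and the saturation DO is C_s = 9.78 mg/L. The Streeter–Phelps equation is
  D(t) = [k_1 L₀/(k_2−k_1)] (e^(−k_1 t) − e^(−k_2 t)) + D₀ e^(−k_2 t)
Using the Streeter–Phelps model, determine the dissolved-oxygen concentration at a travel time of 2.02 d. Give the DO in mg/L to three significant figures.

k_1 L₀/(k_2−k_1) = 0.397×32.6/(1.33−0.397) = 12.94/0.9330 = 13.87 mg/L.
e^(−k_1 t) = e^(−0.397×2.020) = 0.4485; e^(−k_2 t) = e^(−1.33×2.020) = 0.06811.
D = 13.87 × (0.4485 − 0.06811) + 0.433 × 0.06811 = 5.276 + 0.02949 = 5.305 mg/L.
DO = C_s − D = 9.78 − 5.305 = 4.475 mg/L.

DO ≈ 4.47 mg/L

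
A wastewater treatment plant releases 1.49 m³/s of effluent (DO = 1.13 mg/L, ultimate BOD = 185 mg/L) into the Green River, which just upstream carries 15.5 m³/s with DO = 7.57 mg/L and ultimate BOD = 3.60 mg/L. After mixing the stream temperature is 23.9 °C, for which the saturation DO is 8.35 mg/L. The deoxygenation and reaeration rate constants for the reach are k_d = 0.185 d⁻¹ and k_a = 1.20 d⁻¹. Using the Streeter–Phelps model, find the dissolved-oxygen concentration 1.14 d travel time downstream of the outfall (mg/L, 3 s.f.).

Mixed DO = (15.5×7.57 + 1.49×1.13)/(15.5+1.49) = 119.0/16.99 = 7.005 mg/L.
Mixed L₀ = (15.5×3.60 + 1.49×185)/(16.99) = 331.4/16.99 = 19.51 mg/L.
Initial deficit D₀ = C_s − DO₀ = 8.35 − 7.005 = 1.345 mg/L.
D(1.14) = [0.185×19.51/(1.20−0.185)](e^(−0.185×1.14) − e^(−1.20×1.14)) + 1.345 e^(−1.20×1.14)
= 3.556 × (0.8099 − 0.2546) + 1.345 × 0.2546 = 2.317 mg/L.
DO = 8.35 − 2.317 = 6.033 mg/L.

DO ≈ 6.03 mg/L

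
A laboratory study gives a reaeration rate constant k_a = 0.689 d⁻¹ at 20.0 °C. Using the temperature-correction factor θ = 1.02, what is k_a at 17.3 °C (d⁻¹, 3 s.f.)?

k_a(T₂) = k_a(T₁) · θ^(T₂−T₁) = 0.689 × 1.02^(17.3−20.0)
= 0.689 × 1.02^-2.70 = 0.689 × 0.9479 = 0.6531 d⁻¹.

k_a ≈ 0.653 d⁻¹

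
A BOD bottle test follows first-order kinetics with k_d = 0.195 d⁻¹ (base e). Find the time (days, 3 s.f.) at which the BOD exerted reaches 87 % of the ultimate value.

y/L₀ = 1 − e^(−k_d t) = 0.87 ⇒ e^(−k_d t) = 0.130
t = −ln(0.130) / 0.195 = 2.040 / 0.195 = 10.46 d.

t ≈ 10.5 d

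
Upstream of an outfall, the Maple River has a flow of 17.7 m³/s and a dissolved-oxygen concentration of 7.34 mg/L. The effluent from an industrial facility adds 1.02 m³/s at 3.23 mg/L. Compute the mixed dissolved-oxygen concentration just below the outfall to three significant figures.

7.12 mg/L

Flow-weighted mixing: C = (Q_r C_r + Q_w C_w)/(Q_r + Q_w)
= (17.7×7.34 + 1.02×3.23)/(17.7 + 1.02) = 133.2/18.72 = 7.116 mg/L.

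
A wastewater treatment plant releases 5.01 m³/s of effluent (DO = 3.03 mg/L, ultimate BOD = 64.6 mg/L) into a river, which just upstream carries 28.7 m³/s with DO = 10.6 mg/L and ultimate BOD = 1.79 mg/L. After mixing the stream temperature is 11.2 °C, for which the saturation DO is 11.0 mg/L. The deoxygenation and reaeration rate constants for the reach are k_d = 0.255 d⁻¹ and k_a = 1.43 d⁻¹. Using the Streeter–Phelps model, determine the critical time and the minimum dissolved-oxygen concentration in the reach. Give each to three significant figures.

Mixed DO = (28.7×10.6 + 5.01×3.03)/(28.7+5.01) = 319.4/33.71 = 9.475 mg/L.
Mixed L₀ = (28.7×1.79 + 5.01×64.6)/(33.71) = 375.0/33.71 = 11.12 mg/L.
Initial deficit D₀ = C_s − DO₀ = 11.0 − 9.475 = 1.525 mg/L.
t_c = (1/1.175) ln[(1.43/0.255)(1 − 1.525×1.175/(0.255×11.12))] = 0.8511 × ln(2.066) = 0.6174 d.
D_c = (0.255/1.43) × 11.12 × e^(−0.255×0.6174) = 0.1783 × 11.12 × 0.8543 = 1.695 mg/L.
Minimum DO = 11.0 − 1.695 = 9.305 mg/L.

t_c ≈ 0.617 d; minimum DO ≈ 9.31 mg/L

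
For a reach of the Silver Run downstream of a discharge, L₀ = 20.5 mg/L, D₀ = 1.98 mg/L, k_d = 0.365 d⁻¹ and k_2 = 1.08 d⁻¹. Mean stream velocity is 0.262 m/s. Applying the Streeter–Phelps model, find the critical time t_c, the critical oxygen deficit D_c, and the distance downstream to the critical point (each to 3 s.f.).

t_c = [1/(k_2−k_d)] ln[(k_2/k_d)(1 − D₀(k_2−k_d)/(k_d L₀))]
= [1/(1.08−0.365)] ln[(1.08/0.365)(1 − 1.98×0.7150/(0.365×20.5))]
= (1/0.7150) ln[2.959 × 0.8108] = 1.399 × ln(2.399) = 1.399 × 0.8751 = 1.224 d.
L(t_c) = L₀ e^(−k_d t_c) = 20.5 × 0.6397 = 13.11 mg/L, and at the critical point k_2 D_c = k_d L, so D_c = (0.365/1.08) × 13.11 = 4.432 mg/L.
x_c = v t_c = 0.262 m/s × 1.224 d × 86400 s/d = 27710 m ≈ 27.7 km.

t_c ≈ 1.22 d; D_c ≈ 4.43 mg/L; x_c ≈ 27.7 km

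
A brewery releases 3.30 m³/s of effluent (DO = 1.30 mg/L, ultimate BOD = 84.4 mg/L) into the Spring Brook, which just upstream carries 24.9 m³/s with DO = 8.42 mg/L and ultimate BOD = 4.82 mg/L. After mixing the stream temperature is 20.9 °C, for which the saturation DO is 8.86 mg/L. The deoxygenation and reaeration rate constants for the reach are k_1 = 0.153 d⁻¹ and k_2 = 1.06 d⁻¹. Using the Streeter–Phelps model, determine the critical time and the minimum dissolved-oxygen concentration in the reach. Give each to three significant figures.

Mixed DO = (24.9×8.42 + 3.30×1.30)/(24.9+3.30) = 213.9/28.20 = 7.587 mg/L.
Mixed L₀ = (24.9×4.82 + 3.30×84.4)/(28.20) = 398.5/28.20 = 14.13 mg/L.
Initial deficit D₀ = C_s − DO₀ = 8.86 − 7.587 = 1.273 mg/L.
t_c = (1/0.9070) ln[(1.06/0.153)(1 − 1.273×0.9070/(0.153×14.13))] = 1.103 × ln(3.228) = 1.292 d.
D_c = (0.153/1.06) × 14.13 × e^(−0.153×1.292) = 0.1443 × 14.13 × 0.8206 = 1.674 mg/L.
Minimum DO = 8.86 − 1.674 = 7.186 mg/L.

t_c ≈ 1.29 d; minimum DO ≈ 7.19 mg/L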